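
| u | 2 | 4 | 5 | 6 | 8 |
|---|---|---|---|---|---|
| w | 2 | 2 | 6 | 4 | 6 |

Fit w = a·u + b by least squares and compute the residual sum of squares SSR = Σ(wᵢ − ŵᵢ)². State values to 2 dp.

Sums needed: Σu·u = 145, Σu = 25, Σ1 = 5.
Moment sums: Σu·w = 114, Σw = 20.
Normal equations: [[145, 25]; [25, 5]]·[a, b]ᵀ = [114, 20]ᵀ.
Determinant 145·5 − 25² = 100.
a = (114·5 − 25·20)/100 = 7/10; b = (145·20 − 25·114)/100 = 1/2.
Residuals: 1/10, -13/10, 2, -7/10, -1/10; SSR = 31/5.

SSR = 6.20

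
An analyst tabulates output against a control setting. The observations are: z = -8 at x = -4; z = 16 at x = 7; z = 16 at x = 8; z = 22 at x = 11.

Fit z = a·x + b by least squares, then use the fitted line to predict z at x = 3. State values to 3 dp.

Normal-equation sums: Σx·x = 250, Σx = 22, Σ1 = 4.
Right-hand side: Σx·z = 514, Σz = 46.
Determinant 250·4 − 22² = 516.
a = (514·4 − 22·46)/516 = 87/43; b = (250·46 − 22·514)/516 = 16/43.
At x = 3: ẑ = (87/43)·(3) + (16/43)·(1) = 277/43.

ẑ = 6.442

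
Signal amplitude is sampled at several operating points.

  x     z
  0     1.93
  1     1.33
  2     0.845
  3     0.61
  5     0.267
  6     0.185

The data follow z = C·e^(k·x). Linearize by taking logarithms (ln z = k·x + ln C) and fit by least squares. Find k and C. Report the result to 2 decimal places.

Taking logs, ln z = k·x + ln C, so regress ln z on x.
Sums: Σx = 17.0000, Σ(x)² = 75.0000, Σln z = -2.7279, Σx·ln z = -18.2615.
Normal system: [[75.0000, 17.0000]; [17.0000, 6]]·[k, ln C]ᵀ = [-18.2615, -2.7279]ᵀ.
Slope k = (n·Σx·ln z − Σx·Σln z)/(n·Σ(x)² − (Σx)²) = (6·-18.2615 − 17.0000·-2.7279)/161.0000 = -0.39251; ln C = (Σln z − k·Σx)/n = 0.65746, so C = exp(0.65746) = 1.92988.

k = -0.39, C = 1.93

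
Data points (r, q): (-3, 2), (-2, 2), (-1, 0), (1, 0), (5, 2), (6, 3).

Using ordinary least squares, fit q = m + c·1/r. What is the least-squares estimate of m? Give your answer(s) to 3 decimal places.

m = 1.498

Compute the Gram sums: Σ1 = 6, Σ1/r = -7/15, Σ1/r·1/r = 1093/450.
And Σq = 9, Σ1/r·q = -23/30.
Eliminating c: (1093/450)·(row 1) − (-7/15)·(row 2) gives (646/45)·m = (1093/450)·9 − (-7/15)·(-23/30) = 4838/225, so m = 2419/1615.
Then c = ((-23/30) − (-7/15)·(2419/1615))/(1093/450) = -9/323.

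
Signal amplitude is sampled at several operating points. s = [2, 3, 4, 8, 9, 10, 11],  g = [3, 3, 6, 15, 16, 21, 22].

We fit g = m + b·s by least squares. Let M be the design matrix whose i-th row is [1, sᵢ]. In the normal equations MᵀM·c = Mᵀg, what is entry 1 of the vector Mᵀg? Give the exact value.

86

Entry 1 ↔ basis 1, so (Mᵀg)_{1} = Σᵢ gᵢ = (1)·(3) + (1)·(3) + (1)·(6) + (1)·(15) + (1)·(16) + (1)·(21) + (1)·(22) = 86.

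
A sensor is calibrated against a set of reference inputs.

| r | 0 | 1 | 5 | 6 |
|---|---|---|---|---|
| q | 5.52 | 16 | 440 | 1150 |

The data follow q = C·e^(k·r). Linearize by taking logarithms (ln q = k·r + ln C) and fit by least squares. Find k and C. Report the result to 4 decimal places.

k = 0.8710, C = 5.9945

Taking logs, ln q = k·r + ln C, so regress ln q on r.
Σr = 12.0000, Σ(r)² = 62.0000, Σln q = 17.6153, Σr·ln q = 75.4916.
Equations: 62.0000·k + 12.0000·ln C = 75.4916;  12.0000·k + 4·ln C = 17.6153.
Slope k = (n·Σr·ln q − Σr·Σln q)/(n·Σ(r)² − (Σr)²) = (4·75.4916 − 12.0000·17.6153)/104.0000 = 0.87099; ln C = (Σln q − k·Σr)/n = 1.79084, so C = exp(1.79084) = 5.99448.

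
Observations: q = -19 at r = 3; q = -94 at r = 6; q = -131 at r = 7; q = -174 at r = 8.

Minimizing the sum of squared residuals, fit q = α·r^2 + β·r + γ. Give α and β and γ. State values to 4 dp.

Forming MᵀM = [[7874, 1098, 158]; [1098, 158, 24]; [158, 24, 4]] and Mᵀq = [-21110, -2930, -418]ᵀ gives MᵀM·[α, β, γ]ᵀ = Mᵀq.
Solving the 3×3 system (Gaussian elimination) gives α = -3, β = 2, γ = 2.

α = -3.0000, β = 2.0000, γ = 2.0000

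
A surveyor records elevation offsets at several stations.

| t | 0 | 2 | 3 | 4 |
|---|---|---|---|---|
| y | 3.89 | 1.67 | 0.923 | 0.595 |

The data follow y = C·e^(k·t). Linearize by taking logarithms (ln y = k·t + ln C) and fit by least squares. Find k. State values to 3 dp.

Let Y = ln y. Fitting Y = k·t + ln C by least squares:
XᵀX = [[29.0000, 9.0000]; [9.0000, 4]], rhs = [-1.2915, 1.2719]ᵀ  (here Σt = 9.0000, Σ(t)² = 29.0000, Σln y = 1.2719, Σt·ln y = -1.2915).
Solving (det = 35.0000): k = -0.47466, ln C = 1.38597.

k = -0.475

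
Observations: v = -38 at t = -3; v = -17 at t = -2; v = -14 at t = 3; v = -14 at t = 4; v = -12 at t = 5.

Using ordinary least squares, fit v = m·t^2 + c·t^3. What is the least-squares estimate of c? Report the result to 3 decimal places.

From the data, Σt^2·t^2 = 1059, Σt^2·t^3 = 4117, Σt^3·t^3 = 21243.
For Aᵀv: Σt^2·v = -1060, Σt^3·v = -1612.
So AᵀA·[m, c]ᵀ = Aᵀv: [[1059, 4117]; [4117, 21243]]·[m, c]ᵀ = [-1060, -1612]ᵀ.
Δ = 1059·21243 − 4117² = 5546648.
m = ((-1060)·21243 − 4117·(-1612))/5546648 = -1985122/693331; c = (1059·(-1612) − 4117·(-1060))/5546648 = 332114/693331.

c = 0.479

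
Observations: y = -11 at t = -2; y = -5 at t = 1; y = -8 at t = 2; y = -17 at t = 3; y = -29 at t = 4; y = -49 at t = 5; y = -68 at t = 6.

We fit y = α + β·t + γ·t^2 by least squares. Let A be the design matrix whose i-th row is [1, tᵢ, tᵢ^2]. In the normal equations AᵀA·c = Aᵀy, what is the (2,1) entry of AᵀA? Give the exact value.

19

Row 2 ↔ basis t, column 1 ↔ basis 1, so (AᵀA)_{2,1} = Σᵢ t = (-2)·(1) + (1)·(1) + (2)·(1) + (3)·(1) + (4)·(1) + (5)·(1) + (6)·(1) = 19.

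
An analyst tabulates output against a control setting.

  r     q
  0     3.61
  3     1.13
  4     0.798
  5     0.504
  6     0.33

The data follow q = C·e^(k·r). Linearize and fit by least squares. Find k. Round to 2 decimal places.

Taking logs, ln q = k·r + ln C, so regress ln q on r.
AᵀA = [[86.0000, 18.0000]; [18.0000, 5]], rhs = [-10.6138, -0.6136]ᵀ  (here Σr = 18.0000, Σ(r)² = 86.0000, Σln q = -0.6136, Σr·ln q = -10.6138).
Δ = 86.0000·5 − (18.0000)² = 106.0000; k = (-10.6138·5 − 18.0000·-0.6136)/106.0000 = -0.39646, ln C = (86.0000·-0.6136 − 18.0000·-10.6138)/106.0000 = 1.30455.

k = -0.40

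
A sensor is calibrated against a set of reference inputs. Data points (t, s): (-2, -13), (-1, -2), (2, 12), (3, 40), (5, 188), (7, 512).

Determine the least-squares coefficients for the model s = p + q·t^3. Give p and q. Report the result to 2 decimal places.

p = -0.25, q = 1.49

Normal-equation sums: Σ1 = 6, Σt^3 = 494, Σt^3·t^3 = 134132.
Moment sums: Σs = 737, Σt^3·s = 200398.
So XᵀX·[p, q]ᵀ = Xᵀs: [[6, 494]; [494, 134132]]·[p, q]ᵀ = [737, 200398]ᵀ.
Δ = 6·134132 − 494² = 560756.
p = (737·134132 − 494·200398)/560756 = -35332/140189; q = (6·200398 − 494·737)/560756 = 419155/280378.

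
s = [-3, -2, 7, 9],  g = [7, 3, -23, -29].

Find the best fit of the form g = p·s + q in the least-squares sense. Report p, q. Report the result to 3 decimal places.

p = -2.958, q = -2.366

Normal-equation sums: Σs·s = 143, Σs = 11, Σ1 = 4.
Right-hand side: Σs·g = -449, Σg = -42.
Normal equations: [[143, 11]; [11, 4]]·[p, q]ᵀ = [-449, -42]ᵀ.
det = 143·4 − 11² = 451.
p = ((-449)·4 − 11·(-42))/451 = -1334/451; q = (143·(-42) − 11·(-449))/451 = -97/41.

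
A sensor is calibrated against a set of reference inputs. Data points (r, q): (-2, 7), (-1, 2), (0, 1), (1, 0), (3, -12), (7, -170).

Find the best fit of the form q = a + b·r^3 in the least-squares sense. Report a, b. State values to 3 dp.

Entries of MᵀM: Σ1 = 6, Σr^3 = 362, Σr^3·r^3 = 118444.
Right-hand side: Σq = -172, Σr^3·q = -58692.
Δ = 6·118444 − 362² = 579620.
a = ((-172)·118444 − 362·(-58692))/579620 = 218534/144905; b = (6·(-58692) − 362·(-172))/579620 = -72472/144905.

a = 1.508, b = -0.500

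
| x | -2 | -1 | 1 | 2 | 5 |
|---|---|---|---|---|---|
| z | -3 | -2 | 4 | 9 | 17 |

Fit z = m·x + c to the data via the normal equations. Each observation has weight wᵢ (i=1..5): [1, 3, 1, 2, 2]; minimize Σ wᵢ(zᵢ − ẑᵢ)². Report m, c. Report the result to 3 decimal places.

m = 3.093, c = 1.785

Sums needed: Σwᵢ·x·x = 66, Σwᵢ·x = 10, Σwᵢ·1 = 9.
For MᵀWz: Σwᵢ·x·z = 222, Σwᵢ·z = 47.
Eliminating c: 9·(row 1) − 10·(row 2) gives 494·m = 9·222 − 10·47 = 1528, so m = 764/247.
Then c = (47 − 10·(764/247))/9 = 441/247.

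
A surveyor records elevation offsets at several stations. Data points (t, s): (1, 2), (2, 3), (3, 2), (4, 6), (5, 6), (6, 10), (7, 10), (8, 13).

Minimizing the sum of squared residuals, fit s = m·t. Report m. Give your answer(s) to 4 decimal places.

m = 1.4804

Normal-equation sums: Σt·t = 204.
Right-hand side: Σt·s = 302.
MᵀM·[m]ᵀ = Mᵀs becomes [[204]]·[m]ᵀ = [302]ᵀ.
m = 302/204 = 1.48039.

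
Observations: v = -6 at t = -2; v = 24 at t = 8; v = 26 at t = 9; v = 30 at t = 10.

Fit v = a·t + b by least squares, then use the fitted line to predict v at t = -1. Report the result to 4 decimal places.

v̂ = -3.0350

Compute the Gram sums: Σt·t = 249, Σt = 25, Σ1 = 4.
Moment sums: Σt·v = 738, Σv = 74.
So AᵀA·[a, b]ᵀ = Aᵀv: [[249, 25]; [25, 4]]·[a, b]ᵀ = [738, 74]ᵀ.
Eliminating b: 4·(row 1) − 25·(row 2) gives 371·a = 4·738 − 25·74 = 1102, so a = 1102/371.
Then b = (74 − 25·(1102/371))/4 = -24/371.
At t = -1: v̂ = (1102/371)·(-1) + (-24/371)·(1) = -1126/371.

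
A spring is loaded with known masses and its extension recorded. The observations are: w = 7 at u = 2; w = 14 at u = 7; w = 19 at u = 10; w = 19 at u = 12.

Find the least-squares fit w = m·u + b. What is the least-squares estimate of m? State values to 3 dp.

The normal equations are: 297·m + 31·b = 530;  31·m + 4·b = 59.
Determinant 297·4 − 31² = 227.
m = (530·4 − 31·59)/227 = 291/227; b = (297·59 − 31·530)/227 = 1093/227.

m = 1.282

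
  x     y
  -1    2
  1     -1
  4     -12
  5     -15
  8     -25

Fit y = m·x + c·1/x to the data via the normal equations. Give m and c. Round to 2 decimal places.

m = -3.12, c = 1.65

Normal-equation sums: Σx·x = 107, Σx·1/x = 5, Σ1/x·1/x = 3389/1600.
Right-hand side: Σx·y = -326, Σ1/x·y = -97/8.
AᵀA·[m, c]ᵀ = Aᵀy becomes [[107, 5]; [5, 3389/1600]]·[m, c]ᵀ = [-326, -97/8]ᵀ.
Eliminating c: (3389/1600)·(row 1) − 5·(row 2) gives (322623/1600)·m = (3389/1600)·(-326) − 5·(-97/8) = -503907/800, so m = -335938/107541.
Then c = ((-97/8) − 5·(-335938/107541))/(3389/1600) = 177400/107541.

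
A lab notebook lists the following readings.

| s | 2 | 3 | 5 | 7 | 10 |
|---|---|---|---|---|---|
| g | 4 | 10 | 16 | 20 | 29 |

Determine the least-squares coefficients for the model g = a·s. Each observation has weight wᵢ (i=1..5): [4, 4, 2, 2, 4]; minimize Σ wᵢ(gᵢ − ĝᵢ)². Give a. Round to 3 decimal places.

a = 2.920

From the data, Σwᵢ·s·s = 600.
Moment sums: Σwᵢ·s·g = 1752.
Normal equations: [[600]]·[a]ᵀ = [1752]ᵀ.
a = 1752/600 = 2.92.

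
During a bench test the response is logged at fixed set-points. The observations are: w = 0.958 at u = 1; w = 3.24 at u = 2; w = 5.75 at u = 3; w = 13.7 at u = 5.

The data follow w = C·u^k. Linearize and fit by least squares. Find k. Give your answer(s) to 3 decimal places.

Taking logs, ln w = k·ln u + ln C, so regress ln w on ln u.
Σln u = 3.4012, Σ(ln u)² = 4.2777, Σln w = 5.4993, Σln u·ln w = 6.9491.
Equations: 4.2777·k + 3.4012·ln C = 6.9491;  3.4012·k + 4·ln C = 5.4993.
Solving (det = 5.5426): k = 1.64042, ln C = -0.02003.

k = 1.640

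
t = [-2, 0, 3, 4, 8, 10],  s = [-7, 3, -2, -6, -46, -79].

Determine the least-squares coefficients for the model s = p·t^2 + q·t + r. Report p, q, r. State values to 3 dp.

p = -1.017, q = 2.107, r = 1.804

Sums needed: Σt^2·t^2 = 14449, Σt^2·t = 1595, Σt^2 = 193, Σt·t = 193, Σt = 23, Σ1 = 6.
Right-hand side: Σt^2·s = -10986, Σt·s = -1174, Σs = -137.
So MᵀM·[p, q, r]ᵀ = Mᵀs: [[14449, 1595, 193]; [1595, 193, 23]; [193, 23, 6]]·[p, q, r]ᵀ = [-10986, -1174, -137]ᵀ.
Solving the 3×3 system (Gaussian elimination) gives p = -202283/198906, q = 419035/198906, r = 59797/33151.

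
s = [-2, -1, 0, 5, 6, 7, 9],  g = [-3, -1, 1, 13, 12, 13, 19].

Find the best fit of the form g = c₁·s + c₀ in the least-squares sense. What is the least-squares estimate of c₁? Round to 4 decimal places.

c₁ = 1.9422

The normal system XᵀX·[c₁, c₀]ᵀ = Xᵀg is [[196, 24]; [24, 7]]·[c₁, c₀]ᵀ = [406, 54]ᵀ.
Δ = 196·7 − 24² = 796.
c₁ = (406·7 − 24·54)/796 = 773/398; c₀ = (196·54 − 24·406)/796 = 210/199.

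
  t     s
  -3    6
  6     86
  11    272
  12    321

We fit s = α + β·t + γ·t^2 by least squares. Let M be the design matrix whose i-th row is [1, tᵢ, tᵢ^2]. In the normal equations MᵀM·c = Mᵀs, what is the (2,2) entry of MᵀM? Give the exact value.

Row 2 ↔ basis t, column 2 ↔ basis t, so (MᵀM)_{2,2} = Σᵢ (t)·(t) = (-3)·(-3) + (6)·(6) + (11)·(11) + (12)·(12) = 310.

310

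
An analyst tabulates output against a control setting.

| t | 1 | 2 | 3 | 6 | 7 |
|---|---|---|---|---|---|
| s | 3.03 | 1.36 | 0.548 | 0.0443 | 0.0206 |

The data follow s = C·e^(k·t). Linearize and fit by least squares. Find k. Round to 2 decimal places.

Let Y = ln s. Fitting Y = k·t + ln C by least squares:
Σt = 19.0000, Σ(t)² = 99.0000, Σln s = -6.1847, Σt·ln s = -45.9588.
Equations: 99.0000·k + 19.0000·ln C = -45.9588;  19.0000·k + 5·ln C = -6.1847.
Δ = 99.0000·5 − (19.0000)² = 134.0000; k = (-45.9588·5 − 19.0000·-6.1847)/134.0000 = -0.83795, ln C = (99.0000·-6.1847 − 19.0000·-45.9588)/134.0000 = 1.94727.

k = -0.84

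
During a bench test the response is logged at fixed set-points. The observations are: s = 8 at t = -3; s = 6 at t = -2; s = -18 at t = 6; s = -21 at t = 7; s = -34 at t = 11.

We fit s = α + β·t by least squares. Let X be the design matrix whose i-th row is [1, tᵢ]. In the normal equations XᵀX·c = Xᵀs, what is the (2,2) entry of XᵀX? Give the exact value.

219

Row 2 ↔ basis t, column 2 ↔ basis t, so (XᵀX)_{2,2} = Σᵢ (t)·(t) = (-3)·(-3) + (-2)·(-2) + (6)·(6) + (7)·(7) + (11)·(11) = 219.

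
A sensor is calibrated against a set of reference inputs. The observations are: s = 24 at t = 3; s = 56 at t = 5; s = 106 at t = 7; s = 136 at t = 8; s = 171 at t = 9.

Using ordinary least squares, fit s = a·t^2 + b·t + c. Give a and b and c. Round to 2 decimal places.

a = 2.07, b = -0.26, c = 6.05

With design matrix X, XᵀX = [[13764, 1736, 228]; [1736, 228, 32]; [228, 32, 5]] and Xᵀs = [29365, 3721, 493]ᵀ.
Row-reducing yields a = 3875/1876, b = -481/1876, c = 2838/469.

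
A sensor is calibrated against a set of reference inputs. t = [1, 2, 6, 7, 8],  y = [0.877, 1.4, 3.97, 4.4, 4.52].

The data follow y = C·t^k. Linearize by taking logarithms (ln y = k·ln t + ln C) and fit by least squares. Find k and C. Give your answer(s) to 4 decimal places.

k = 0.8325, C = 0.8444

With ln yᵢ as the transformed response and ln tᵢ as the regressor:
Σln t = 6.5103, Σ(ln t)² = 11.8015, Σln y = 4.5741, Σln t·ln y = 8.7236.
Equations: 11.8015·k + 6.5103·ln C = 8.7236;  6.5103·k + 5·ln C = 4.5741.
Slope k = (n·Σln t·ln y − Σln t·Σln y)/(n·Σ(ln t)² − (Σln t)²) = (5·8.7236 − 6.5103·4.5741)/16.6240 = 0.83248; ln C = (Σln y − k·Σln t)/n = -0.16912, so C = exp(-0.16912) = 0.84441.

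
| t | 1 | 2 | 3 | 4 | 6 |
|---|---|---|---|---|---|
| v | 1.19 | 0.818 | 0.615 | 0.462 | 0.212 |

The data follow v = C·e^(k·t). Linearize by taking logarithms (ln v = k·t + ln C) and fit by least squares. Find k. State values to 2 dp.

k = -0.34

With ln vᵢ as the transformed response and tᵢ as the regressor:
AᵀA = [[66.0000, 16.0000]; [16.0000, 5]], rhs = [-14.0820, -2.8364]ᵀ  (here Σt = 16.0000, Σ(t)² = 66.0000, Σln v = -2.8364, Σt·ln v = -14.0820).
Δ = 66.0000·5 − (16.0000)² = 74.0000; k = (-14.0820·5 − 16.0000·-2.8364)/74.0000 = -0.33820, ln C = (66.0000·-2.8364 − 16.0000·-14.0820)/74.0000 = 0.51497.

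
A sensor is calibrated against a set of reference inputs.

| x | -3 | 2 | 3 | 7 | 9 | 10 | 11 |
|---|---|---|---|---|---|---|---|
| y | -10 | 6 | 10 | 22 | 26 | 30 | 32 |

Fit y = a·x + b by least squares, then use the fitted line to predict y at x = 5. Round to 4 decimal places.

ŷ = 14.8624

The normal equations are: 373·a + 39·b = 1112;  39·a + 7·b = 116.
det = 373·7 − 39² = 1090.
a = (1112·7 − 39·116)/1090 = 326/109; b = (373·116 − 39·1112)/1090 = -10/109.
At x = 5: ŷ = (326/109)·(5) + (-10/109)·(1) = 1620/109.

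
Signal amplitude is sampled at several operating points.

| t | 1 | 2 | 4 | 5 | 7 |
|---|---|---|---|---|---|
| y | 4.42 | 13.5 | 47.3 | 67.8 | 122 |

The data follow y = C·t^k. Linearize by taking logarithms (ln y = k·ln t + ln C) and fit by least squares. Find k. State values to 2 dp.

k = 1.71

Let Y = ln y. Fitting Y = k·ln t + ln C by least squares:
Sums: Σln t = 5.6348, Σ(ln t)² = 8.7791, Σln y = 16.9659, Σln t·ln y = 23.2848.
Normal system: [[8.7791, 5.6348]; [5.6348, 5]]·[k, ln C]ᵀ = [23.2848, 16.9659]ᵀ.
Δ = 8.7791·5 − (5.6348)² = 12.1448; k = (23.2848·5 − 5.6348·16.9659)/12.1448 = 1.71470, ln C = (8.7791·16.9659 − 5.6348·23.2848)/12.1448 = 1.46079.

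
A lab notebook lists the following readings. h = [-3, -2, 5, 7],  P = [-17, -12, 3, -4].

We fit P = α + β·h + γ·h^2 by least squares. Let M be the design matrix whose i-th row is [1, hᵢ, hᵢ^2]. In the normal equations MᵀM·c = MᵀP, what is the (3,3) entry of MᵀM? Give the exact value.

3123

Row 3 ↔ basis h^2, column 3 ↔ basis h^2, so (MᵀM)_{3,3} = Σᵢ (h^2)·(h^2) = (9)·(9) + (4)·(4) + (25)·(25) + (49)·(49) = 3123.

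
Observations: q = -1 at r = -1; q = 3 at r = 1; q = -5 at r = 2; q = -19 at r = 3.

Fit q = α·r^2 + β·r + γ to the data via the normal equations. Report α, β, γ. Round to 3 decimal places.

α = -3.227, β = 1.936, γ = 4.182

Forming AᵀA = [[99, 35, 15]; [35, 15, 5]; [15, 5, 4]] and Aᵀq = [-189, -63, -22]ᵀ gives AᵀA·[α, β, γ]ᵀ = Aᵀq.
Row-reducing yields α = -71/22, β = 213/110, γ = 46/11.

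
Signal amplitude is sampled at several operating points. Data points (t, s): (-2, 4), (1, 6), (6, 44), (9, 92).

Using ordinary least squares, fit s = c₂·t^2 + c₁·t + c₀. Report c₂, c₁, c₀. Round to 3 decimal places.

c₂ = 0.958, c₁ = 1.223, c₀ = 2.990

Entries of MᵀM: Σt^2·t^2 = 7874, Σt^2·t = 938, Σt^2 = 122, Σt·t = 122, Σt = 14, Σ1 = 4.
Moment sums: Σt^2·s = 9058, Σt·s = 1090, Σs = 146.
Normal equations: [[7874, 938, 122]; [938, 122, 14]; [122, 14, 4]]·[c₂, c₁, c₀]ᵀ = [9058, 1090, 146]ᵀ.
Row-reducing yields c₂ = 23/24, c₁ = 2143/1752, c₀ = 873/292.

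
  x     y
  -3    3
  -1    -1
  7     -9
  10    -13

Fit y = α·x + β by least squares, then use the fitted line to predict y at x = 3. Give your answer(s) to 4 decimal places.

ŷ = -4.7088

With design matrix A, AᵀA = [[159, 13]; [13, 4]] and Aᵀy = [-201, -20]ᵀ.
Δ = 159·4 − 13² = 467.
α = ((-201)·4 − 13·(-20))/467 = -544/467; β = (159·(-20) − 13·(-201))/467 = -567/467.
At x = 3: ŷ = (-544/467)·(3) + (-567/467)·(1) = -2199/467.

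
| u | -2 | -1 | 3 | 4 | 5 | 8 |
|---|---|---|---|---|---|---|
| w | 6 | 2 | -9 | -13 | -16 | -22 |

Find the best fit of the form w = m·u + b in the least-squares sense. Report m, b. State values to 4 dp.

m = -2.8471, b = -0.6000

Setting ∂/∂m … = 0 gives: 119·m + 17·b = -349;  17·m + 6·b = -52.
det = 119·6 − 17² = 425.
m = ((-349)·6 − 17·(-52))/425 = -242/85; b = (119·(-52) − 17·(-349))/425 = -3/5.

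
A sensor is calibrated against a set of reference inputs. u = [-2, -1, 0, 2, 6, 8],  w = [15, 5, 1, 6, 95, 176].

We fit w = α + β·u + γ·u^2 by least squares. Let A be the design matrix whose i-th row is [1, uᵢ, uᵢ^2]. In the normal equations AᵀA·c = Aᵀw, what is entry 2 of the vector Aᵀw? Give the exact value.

Entry 2 ↔ basis u, so (Aᵀw)_{2} = Σᵢ (u)·wᵢ = (-2)·(15) + (-1)·(5) + (0)·(1) + (2)·(6) + (6)·(95) + (8)·(176) = 1955.

1955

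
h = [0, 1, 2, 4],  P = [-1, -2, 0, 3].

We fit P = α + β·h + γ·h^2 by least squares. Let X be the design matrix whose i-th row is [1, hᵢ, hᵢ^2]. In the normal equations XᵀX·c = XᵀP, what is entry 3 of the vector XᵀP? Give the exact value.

46

Entry 3 ↔ basis h^2, so (XᵀP)_{3} = Σᵢ (h^2)·Pᵢ = (0)·(-1) + (1)·(-2) + (4)·(0) + (16)·(3) = 46.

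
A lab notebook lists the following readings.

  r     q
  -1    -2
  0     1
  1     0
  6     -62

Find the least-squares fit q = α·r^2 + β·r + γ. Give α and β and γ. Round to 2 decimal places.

MᵀM·[α, β, γ]ᵀ = Mᵀq reads: 1298·α + 216·β + 38·γ = -2234;  216·α + 38·β + 6·γ = -370;  38·α + 6·β + 4·γ = -63.
(Σr^2·r^2 = 1298, Σr^2·r = 216, Σr^2 = 38, Σr·r = 38, Σr = 6, Σ1 = 4, Σr^2·q = -2234, Σr·q = -370, Σq = -63.)
Solving the 3×3 system (Gaussian elimination) gives α = -3625/1892, β = 1901/1892, γ = 1787/1892.

α = -1.92, β = 1.00, γ = 0.94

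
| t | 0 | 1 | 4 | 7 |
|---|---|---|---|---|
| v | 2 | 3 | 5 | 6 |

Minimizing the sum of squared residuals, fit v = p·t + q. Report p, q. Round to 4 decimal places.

The normal system AᵀA·[p, q]ᵀ = Aᵀv is [[66, 12]; [12, 4]]·[p, q]ᵀ = [65, 16]ᵀ.
Eliminating q: 4·(row 1) − 12·(row 2) gives 120·p = 4·65 − 12·16 = 68, so p = 17/30.
Then q = (16 − 12·(17/30))/4 = 23/10.

p = 0.5667, q = 2.3000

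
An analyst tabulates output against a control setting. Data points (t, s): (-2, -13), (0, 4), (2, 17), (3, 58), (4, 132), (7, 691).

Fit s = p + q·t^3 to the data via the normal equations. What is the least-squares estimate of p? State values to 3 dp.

p = 3.069

Forming XᵀX = [[6, 434]; [434, 122602]] and Xᵀs = [889, 247267]ᵀ gives XᵀX·[p, q]ᵀ = Xᵀs.
Determinant 6·122602 − 434² = 547256.
p = (889·122602 − 434·247267)/547256 = 419825/136814; q = (6·247267 − 434·889)/547256 = 137222/68407.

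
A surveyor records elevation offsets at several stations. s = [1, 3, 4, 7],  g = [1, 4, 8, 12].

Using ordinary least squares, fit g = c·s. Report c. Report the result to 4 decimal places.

c = 1.7200

The normal system MᵀM·[c]ᵀ = Mᵀg is [[75]]·[c]ᵀ = [129]ᵀ.
Hence c = 129 / 75 ≈ 1.72.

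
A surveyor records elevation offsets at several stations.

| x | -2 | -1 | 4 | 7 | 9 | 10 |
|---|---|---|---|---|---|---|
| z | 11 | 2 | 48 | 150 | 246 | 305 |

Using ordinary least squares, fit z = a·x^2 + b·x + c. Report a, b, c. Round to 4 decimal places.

Forming AᵀA = [[19235, 2127, 251]; [2127, 251, 27]; [251, 27, 6]] and Aᵀz = [58590, 6482, 762]ᵀ gives AᵀA·[a, b, c]ᵀ = Aᵀz.
Solving the 3×3 system (Gaussian elimination) gives a = 88707/29176, b = 4549/29176, c = -6507/7294.

a = 3.0404, b = 0.1559, c = -0.8921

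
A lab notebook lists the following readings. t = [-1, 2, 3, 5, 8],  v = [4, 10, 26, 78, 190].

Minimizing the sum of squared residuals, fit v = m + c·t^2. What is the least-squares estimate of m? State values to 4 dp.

With design matrix M, MᵀM = [[5, 103]; [103, 4819]] and Mᵀv = [308, 14388]ᵀ.
det = 5·4819 − 103² = 13486.
m = (308·4819 − 103·14388)/13486 = 104/613; c = (5·14388 − 103·308)/13486 = 1828/613.

m = 0.1697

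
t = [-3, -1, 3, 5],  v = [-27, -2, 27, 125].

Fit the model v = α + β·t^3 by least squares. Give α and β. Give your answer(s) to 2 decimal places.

Setting ∂/∂α … = 0 gives: 4·α + 124·β = 123;  124·α + 17084·β = 17085.
(Σ1 = 4, Σt^3 = 124, Σt^3·t^3 = 17084, Σv = 123, Σt^3·v = 17085.)
det = 4·17084 − 124² = 52960.
α = (123·17084 − 124·17085)/52960 = -2151/6620; β = (4·17085 − 124·123)/52960 = 1659/1655.

α = -0.32, β = 1.00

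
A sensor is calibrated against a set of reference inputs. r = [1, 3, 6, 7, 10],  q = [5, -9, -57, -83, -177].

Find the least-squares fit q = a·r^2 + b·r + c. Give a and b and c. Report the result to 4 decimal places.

Sums needed: Σr^2·r^2 = 13779, Σr^2·r = 1587, Σr^2 = 195, Σr·r = 195, Σr = 27, Σ1 = 5.
For Aᵀq: Σr^2·q = -23895, Σr·q = -2715, Σq = -321.
AᵀA·[a, b, c]ᵀ = Aᵀq becomes [[13779, 1587, 195]; [1587, 195, 27]; [195, 27, 5]]·[a, b, c]ᵀ = [-23895, -2715, -321]ᵀ.
Solving the 3×3 system (Gaussian elimination) gives a = -2467/1292, b = 999/1292, c = 1968/323.

a = -1.9094, b = 0.7732, c = 6.0929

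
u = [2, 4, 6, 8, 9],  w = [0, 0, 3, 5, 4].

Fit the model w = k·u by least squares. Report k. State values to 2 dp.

Normal-equation sums: Σu·u = 201.
Moment sums: Σu·w = 94.
So XᵀX·[k]ᵀ = Xᵀw: [[201]]·[k]ᵀ = [94]ᵀ.
k = 94/201 = 0.467662.

k = 0.47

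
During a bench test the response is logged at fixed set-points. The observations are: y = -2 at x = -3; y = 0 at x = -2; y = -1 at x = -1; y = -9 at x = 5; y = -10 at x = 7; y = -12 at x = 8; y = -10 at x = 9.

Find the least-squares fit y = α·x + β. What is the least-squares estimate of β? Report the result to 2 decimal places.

Forming MᵀM = [[233, 23]; [23, 7]] and Mᵀy = [-294, -44]ᵀ gives MᵀM·[α, β]ᵀ = Mᵀy.
Determinant 233·7 − 23² = 1102.
α = ((-294)·7 − 23·(-44))/1102 = -523/551; β = (233·(-44) − 23·(-294))/1102 = -1745/551.

β = -3.17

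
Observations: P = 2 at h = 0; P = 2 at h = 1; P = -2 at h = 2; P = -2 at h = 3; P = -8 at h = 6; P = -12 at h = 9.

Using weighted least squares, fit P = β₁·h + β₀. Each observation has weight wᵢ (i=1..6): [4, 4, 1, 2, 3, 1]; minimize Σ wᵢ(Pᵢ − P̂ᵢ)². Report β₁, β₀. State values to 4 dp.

From the data, Σwᵢ·h·h = 215, Σwᵢ·h = 39, Σwᵢ·1 = 15.
Right-hand side: Σwᵢ·h·P = -260, Σwᵢ·P = -26.
So AᵀWA·[β₁, β₀]ᵀ = AᵀWP: [[215, 39]; [39, 15]]·[β₁, β₀]ᵀ = [-260, -26]ᵀ.
Eliminating β₀: 15·(row 1) − 39·(row 2) gives 1704·β₁ = 15·(-260) − 39·(-26) = -2886, so β₁ = -481/284.
Then β₀ = ((-26) − 39·(-481/284))/15 = 2275/852.

β₁ = -1.6937, β₀ = 2.6702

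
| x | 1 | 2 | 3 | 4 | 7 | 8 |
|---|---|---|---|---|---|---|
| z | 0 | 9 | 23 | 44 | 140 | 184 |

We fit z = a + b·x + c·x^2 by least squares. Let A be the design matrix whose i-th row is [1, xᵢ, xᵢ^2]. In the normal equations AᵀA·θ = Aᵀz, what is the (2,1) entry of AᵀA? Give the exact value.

25

Row 2 ↔ basis x, column 1 ↔ basis 1, so (AᵀA)_{2,1} = Σᵢ x = (1)·(1) + (2)·(1) + (3)·(1) + (4)·(1) + (7)·(1) + (8)·(1) = 25.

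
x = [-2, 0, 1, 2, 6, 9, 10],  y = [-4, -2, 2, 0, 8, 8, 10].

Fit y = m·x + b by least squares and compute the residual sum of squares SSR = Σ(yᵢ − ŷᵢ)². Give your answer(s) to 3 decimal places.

SSR = 12.967

Normal-equation sums: Σx·x = 226, Σx = 26, Σ1 = 7.
Right-hand side: Σx·y = 230, Σy = 22.
Determinant 226·7 − 26² = 906.
m = (230·7 − 26·22)/906 = 173/151; b = (226·22 − 26·230)/906 = -168/151.
Residuals: -90/151, -134/151, 297/151, -178/151, 338/151, -181/151, -52/151; SSR = 1958/151.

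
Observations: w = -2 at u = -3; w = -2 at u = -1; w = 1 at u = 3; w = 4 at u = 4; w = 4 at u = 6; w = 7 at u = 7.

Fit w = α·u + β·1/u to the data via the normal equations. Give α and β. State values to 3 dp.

α = 0.801, β = 0.645

From the data, Σu·u = 120, Σu·1/u = 6, Σ1/u·1/u = 1045/784.
And Σu·w = 100, Σ1/u·w = 17/3.
Normal equations: [[120, 6]; [6, 1045/784]]·[α, β]ᵀ = [100, 17/3]ᵀ.
Eliminating β: (1045/784)·(row 1) − 6·(row 2) gives (12147/98)·α = (1045/784)·100 − 6·(17/3) = 19461/196, so α = 6487/8098.
Then β = ((17/3) − 6·(6487/8098))/(1045/784) = 7840/12147.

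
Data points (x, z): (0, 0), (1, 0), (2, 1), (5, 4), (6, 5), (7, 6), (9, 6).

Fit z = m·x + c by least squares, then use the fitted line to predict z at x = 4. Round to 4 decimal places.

Compute the Gram sums: Σx·x = 196, Σx = 30, Σ1 = 7.
Right-hand side: Σx·z = 148, Σz = 22.
So AᵀA·[m, c]ᵀ = Aᵀz: [[196, 30]; [30, 7]]·[m, c]ᵀ = [148, 22]ᵀ.
Eliminating c: 7·(row 1) − 30·(row 2) gives 472·m = 7·148 − 30·22 = 376, so m = 47/59.
Then c = (22 − 30·(47/59))/7 = -16/59.
At x = 4: ẑ = (47/59)·(4) + (-16/59)·(1) = 172/59.

ẑ = 2.9153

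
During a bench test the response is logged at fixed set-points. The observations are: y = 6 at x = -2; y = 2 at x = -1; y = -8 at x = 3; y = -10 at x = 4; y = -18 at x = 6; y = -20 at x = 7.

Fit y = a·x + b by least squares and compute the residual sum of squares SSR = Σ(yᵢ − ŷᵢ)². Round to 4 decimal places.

Entries of MᵀM: Σx·x = 115, Σx = 17, Σ1 = 6.
For Mᵀy: Σx·y = -326, Σy = -48.
Normal equations: [[115, 17]; [17, 6]]·[a, b]ᵀ = [-326, -48]ᵀ.
Δ = 115·6 − 17² = 401.
a = ((-326)·6 − 17·(-48))/401 = -1140/401; b = (115·(-48) − 17·(-326))/401 = 22/401.
Residuals: 104/401, -360/401, 190/401, 528/401, -400/401, -62/401; SSR = 1544/401.

SSR = 3.8504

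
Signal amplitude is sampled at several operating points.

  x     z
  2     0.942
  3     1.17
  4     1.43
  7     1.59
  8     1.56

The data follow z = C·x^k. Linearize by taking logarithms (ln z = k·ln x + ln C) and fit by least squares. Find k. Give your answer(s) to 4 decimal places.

k = 0.3650

Linearized form: ln z = k·ln x + ln C. From the 5 transformed points,
Sums: Σln x = 7.2034, Σ(ln x)² = 11.7199, Σln z = 1.3633, Σln x·ln z = 2.4540.
Normal system: [[11.7199, 7.2034]; [7.2034, 5]]·[k, ln C]ᵀ = [2.4540, 1.3633]ᵀ.
Δ = 11.7199·5 − (7.2034)² = 6.7102; k = (2.4540·5 − 7.2034·1.3633)/6.7102 = 0.36500, ln C = (11.7199·1.3633 − 7.2034·2.4540)/6.7102 = -0.25318.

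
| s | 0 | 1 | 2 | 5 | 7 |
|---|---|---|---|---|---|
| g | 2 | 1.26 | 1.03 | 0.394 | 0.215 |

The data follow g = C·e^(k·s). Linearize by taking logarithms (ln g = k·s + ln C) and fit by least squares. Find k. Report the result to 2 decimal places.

Let Y = ln g. Fitting Y = k·s + ln C by least squares:
Σs = 15.0000, Σ(s)² = 79.0000, Σln g = -1.5147, Σs·ln g = -15.1266.
Equations: 79.0000·k + 15.0000·ln C = -15.1266;  15.0000·k + 5·ln C = -1.5147.
Δ = 79.0000·5 − (15.0000)² = 170.0000; k = (-15.1266·5 − 15.0000·-1.5147)/170.0000 = -0.31125, ln C = (79.0000·-1.5147 − 15.0000·-15.1266)/170.0000 = 0.63081.

k = -0.31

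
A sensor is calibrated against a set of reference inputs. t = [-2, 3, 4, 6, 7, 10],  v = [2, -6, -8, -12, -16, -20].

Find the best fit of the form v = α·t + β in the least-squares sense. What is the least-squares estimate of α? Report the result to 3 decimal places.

α = -1.896

With design matrix A, AᵀA = [[214, 28]; [28, 6]] and Aᵀv = [-438, -60]ᵀ.
Eliminating β: 6·(row 1) − 28·(row 2) gives 500·α = 6·(-438) − 28·(-60) = -948, so α = -237/125.
Then β = ((-60) − 28·(-237/125))/6 = -144/125.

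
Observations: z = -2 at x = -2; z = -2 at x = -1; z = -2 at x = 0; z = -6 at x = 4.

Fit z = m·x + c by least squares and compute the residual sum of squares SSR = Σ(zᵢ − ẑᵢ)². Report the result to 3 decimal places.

Setting ∂/∂m … = 0 gives: 21·m + 1·c = -18;  1·m + 4·c = -12.
Δ = 21·4 − 1² = 83.
m = ((-18)·4 − 1·(-12))/83 = -60/83; c = (21·(-12) − 1·(-18))/83 = -234/83.
Residuals: -52/83, 8/83, 68/83, -24/83; SSR = 96/83.

SSR = 1.157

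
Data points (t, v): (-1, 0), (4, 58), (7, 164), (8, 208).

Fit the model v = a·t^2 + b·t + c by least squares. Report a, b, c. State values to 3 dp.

a = 2.874, b = 3.102, c = 0.140

The normal system XᵀX·[a, b, c]ᵀ = Xᵀv is [[6754, 918, 130]; [918, 130, 18]; [130, 18, 4]]·[a, b, c]ᵀ = [22276, 3044, 430]ᵀ.
Row-reducing yields a = 3121/1086, b = 1123/362, c = 76/543.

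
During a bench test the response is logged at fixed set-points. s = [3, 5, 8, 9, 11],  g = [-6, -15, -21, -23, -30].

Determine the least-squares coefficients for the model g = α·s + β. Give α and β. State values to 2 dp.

α = -2.79, β = 1.12

The normal equations are: 300·α + 36·β = -798;  36·α + 5·β = -95.
Δ = 300·5 − 36² = 204.
α = ((-798)·5 − 36·(-95))/204 = -95/34; β = (300·(-95) − 36·(-798))/204 = 19/17.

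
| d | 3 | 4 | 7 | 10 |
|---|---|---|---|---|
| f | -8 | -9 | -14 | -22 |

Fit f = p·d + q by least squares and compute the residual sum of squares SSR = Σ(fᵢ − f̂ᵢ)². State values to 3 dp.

SSR = 2.750

The normal equations are: 174·p + 24·q = -378;  24·p + 4·q = -53.
Determinant 174·4 − 24² = 120.
p = ((-378)·4 − 24·(-53))/120 = -2; q = (174·(-53) − 24·(-378))/120 = -5/4.
Residuals: -3/4, 1/4, 5/4, -3/4; SSR = 11/4.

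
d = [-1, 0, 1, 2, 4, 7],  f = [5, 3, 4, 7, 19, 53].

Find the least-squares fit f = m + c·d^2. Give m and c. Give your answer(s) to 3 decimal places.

m = 3.164, c = 1.014

Normal-equation sums: Σ1 = 6, Σd^2 = 71, Σd^2·d^2 = 2675.
Right-hand side: Σf = 91, Σd^2·f = 2938.
Normal equations: [[6, 71]; [71, 2675]]·[m, c]ᵀ = [91, 2938]ᵀ.
Eliminating c: 2675·(row 1) − 71·(row 2) gives 11009·m = 2675·91 − 71·2938 = 34827, so m = 34827/11009.
Then c = (2938 − 71·(34827/11009))/2675 = 11167/11009.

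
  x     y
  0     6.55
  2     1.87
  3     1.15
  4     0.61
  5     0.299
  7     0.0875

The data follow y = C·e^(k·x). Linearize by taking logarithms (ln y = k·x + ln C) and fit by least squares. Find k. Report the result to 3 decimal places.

k = -0.616

Linearized form: ln y = k·x + ln C. From the 6 transformed points,
Σx = 21.0000, Σ(x)² = 103.0000, Σln y = -1.4926, Σx·ln y = -23.3954.
Normal system: [[103.0000, 21.0000]; [21.0000, 6]]·[k, ln C]ᵀ = [-23.3954, -1.4926]ᵀ.
Δ = 103.0000·6 − (21.0000)² = 177.0000; k = (-23.3954·6 − 21.0000·-1.4926)/177.0000 = -0.61598, ln C = (103.0000·-1.4926 − 21.0000·-23.3954)/177.0000 = 1.90717.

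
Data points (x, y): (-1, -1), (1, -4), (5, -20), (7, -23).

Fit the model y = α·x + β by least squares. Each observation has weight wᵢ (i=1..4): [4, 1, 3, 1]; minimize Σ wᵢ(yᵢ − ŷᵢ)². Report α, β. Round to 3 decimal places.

α = -3.025, β = -3.725

With design matrix M, MᵀWM = [[129, 19]; [19, 9]] and MᵀWy = [-461, -91]ᵀ.
Eliminating β: 9·(row 1) − 19·(row 2) gives 800·α = 9·(-461) − 19·(-91) = -2420, so α = -121/40.
Then β = ((-91) − 19·(-121/40))/9 = -149/40.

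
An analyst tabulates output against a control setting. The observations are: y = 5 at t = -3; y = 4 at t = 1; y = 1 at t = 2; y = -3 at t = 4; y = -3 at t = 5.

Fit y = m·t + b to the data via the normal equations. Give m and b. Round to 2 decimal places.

m = -1.11, b = 2.80

With design matrix M, MᵀM = [[55, 9]; [9, 5]] and Mᵀy = [-36, 4]ᵀ.
Determinant 55·5 − 9² = 194.
m = ((-36)·5 − 9·4)/194 = -108/97; b = (55·4 − 9·(-36))/194 = 272/97.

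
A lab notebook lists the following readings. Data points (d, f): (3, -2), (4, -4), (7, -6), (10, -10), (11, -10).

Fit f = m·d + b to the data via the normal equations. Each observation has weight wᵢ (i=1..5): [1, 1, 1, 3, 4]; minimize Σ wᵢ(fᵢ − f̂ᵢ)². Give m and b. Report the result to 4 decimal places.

Compute the Gram sums: Σwᵢ·d·d = 858, Σwᵢ·d = 88, Σwᵢ·1 = 10.
Moment sums: Σwᵢ·d·f = -804, Σwᵢ·f = -82.
Normal equations: [[858, 88]; [88, 10]]·[m, b]ᵀ = [-804, -82]ᵀ.
Eliminating b: 10·(row 1) − 88·(row 2) gives 836·m = 10·(-804) − 88·(-82) = -824, so m = -206/209.
Then b = ((-82) − 88·(-206/209))/10 = 9/19.

m = -0.9856, b = 0.4737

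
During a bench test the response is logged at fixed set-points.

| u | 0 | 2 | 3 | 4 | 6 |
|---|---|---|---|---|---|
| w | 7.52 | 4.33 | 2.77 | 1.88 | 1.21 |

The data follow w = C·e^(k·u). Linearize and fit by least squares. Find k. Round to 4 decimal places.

Linearized form: ln w = k·u + ln C. From the 5 transformed points,
Σu = 15.0000, Σ(u)² = 65.0000, Σln w = 5.3239, Σu·ln w = 9.6565.
Equations: 65.0000·k + 15.0000·ln C = 9.6565;  15.0000·k + 5·ln C = 5.3239.
Solving (det = 100.0000): k = -0.31576, ln C = 2.01204.

k = -0.3158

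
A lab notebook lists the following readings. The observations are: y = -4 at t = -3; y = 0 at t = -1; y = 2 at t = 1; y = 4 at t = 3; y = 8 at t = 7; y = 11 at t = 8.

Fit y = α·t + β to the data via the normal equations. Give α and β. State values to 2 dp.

Compute the Gram sums: Σt·t = 133, Σt = 15, Σ1 = 6.
For Aᵀy: Σt·y = 170, Σy = 21.
Normal equations: [[133, 15]; [15, 6]]·[α, β]ᵀ = [170, 21]ᵀ.
det = 133·6 − 15² = 573.
α = (170·6 − 15·21)/573 = 235/191; β = (133·21 − 15·170)/573 = 81/191.

α = 1.23, β = 0.42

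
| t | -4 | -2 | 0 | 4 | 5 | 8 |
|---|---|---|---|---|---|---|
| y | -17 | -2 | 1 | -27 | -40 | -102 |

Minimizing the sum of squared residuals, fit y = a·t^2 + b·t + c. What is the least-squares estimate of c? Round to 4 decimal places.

c = 1.4975

Normal-equation sums: Σt^2·t^2 = 5249, Σt^2·t = 629, Σt^2 = 125, Σt·t = 125, Σt = 11, Σ1 = 6.
Right-hand side: Σt^2·y = -8240, Σt·y = -1052, Σy = -187.
Row-reducing yields a = -34373/23480, b = -27737/23480, c = 17581/11740.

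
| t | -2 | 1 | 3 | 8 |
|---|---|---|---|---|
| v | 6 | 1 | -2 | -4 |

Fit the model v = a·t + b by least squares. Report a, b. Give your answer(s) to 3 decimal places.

Entries of MᵀM: Σt·t = 78, Σt = 10, Σ1 = 4.
Right-hand side: Σt·v = -49, Σv = 1.
So MᵀM·[a, b]ᵀ = Mᵀv: [[78, 10]; [10, 4]]·[a, b]ᵀ = [-49, 1]ᵀ.
det = 78·4 − 10² = 212.
a = ((-49)·4 − 10·1)/212 = -103/106; b = (78·1 − 10·(-49))/212 = 142/53.

a = -0.972, b = 2.679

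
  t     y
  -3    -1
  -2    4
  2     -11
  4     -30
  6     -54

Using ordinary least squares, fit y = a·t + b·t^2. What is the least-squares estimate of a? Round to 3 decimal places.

Compute the Gram sums: Σt·t = 69, Σt·t^2 = 253, Σt^2·t^2 = 1665.
Moment sums: Σt·y = -471, Σt^2·y = -2461.
XᵀX·[a, b]ᵀ = Xᵀy becomes [[69, 253]; [253, 1665]]·[a, b]ᵀ = [-471, -2461]ᵀ.
Δ = 69·1665 − 253² = 50876.
a = ((-471)·1665 − 253·(-2461))/50876 = -80791/25438; b = (69·(-2461) − 253·(-471))/50876 = -1101/1106.

a = -3.176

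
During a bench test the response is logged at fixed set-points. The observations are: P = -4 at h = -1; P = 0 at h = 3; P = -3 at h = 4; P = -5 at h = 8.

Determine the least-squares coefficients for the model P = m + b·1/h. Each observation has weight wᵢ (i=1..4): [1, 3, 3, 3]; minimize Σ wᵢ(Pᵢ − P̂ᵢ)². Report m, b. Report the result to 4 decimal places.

m = -3.0361, b = 2.0990

With design matrix X, XᵀWX = [[10, 9/8]; [9/8, 301/192]] and XᵀWP = [-28, -1/8]ᵀ.
Eliminating b: (301/192)·(row 1) − (9/8)·(row 2) gives (2767/192)·m = (301/192)·(-28) − (9/8)·(-1/8) = -8401/192, so m = -8401/2767.
Then b = ((-1/8) − (9/8)·(-8401/2767))/(301/192) = 5808/2767.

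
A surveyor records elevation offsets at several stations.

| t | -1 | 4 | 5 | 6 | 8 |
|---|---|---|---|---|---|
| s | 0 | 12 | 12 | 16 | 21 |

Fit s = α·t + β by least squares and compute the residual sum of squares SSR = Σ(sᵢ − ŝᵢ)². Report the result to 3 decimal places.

SSR = 3.345

AᵀA·[α, β]ᵀ = Aᵀs reads: 142·α + 22·β = 372;  22·α + 5·β = 61.
Determinant 142·5 − 22² = 226.
α = (372·5 − 22·61)/226 = 259/113; β = (142·61 − 22·372)/226 = 239/113.
Residuals: 20/113, 81/113, -178/113, 15/113, 62/113; SSR = 378/113.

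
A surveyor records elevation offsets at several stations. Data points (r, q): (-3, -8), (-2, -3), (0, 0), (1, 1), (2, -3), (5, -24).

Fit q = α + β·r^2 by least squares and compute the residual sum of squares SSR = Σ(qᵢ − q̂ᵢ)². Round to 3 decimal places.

SSR = 1.998

The normal equations are: 6·α + 43·β = -37;  43·α + 739·β = -695.
(Σ1 = 6, Σr^2 = 43, Σr^2·r^2 = 739, Σq = -37, Σr^2·q = -695.)
Determinant 6·739 − 43² = 2585.
α = ((-37)·739 − 43·(-695))/2585 = 2542/2585; β = (6·(-695) − 43·(-37))/2585 = -2579/2585.
Residuals: -1/235, 19/2585, -2542/2585, 2622/2585, 19/2585, -107/2585; SSR = 5164/2585.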